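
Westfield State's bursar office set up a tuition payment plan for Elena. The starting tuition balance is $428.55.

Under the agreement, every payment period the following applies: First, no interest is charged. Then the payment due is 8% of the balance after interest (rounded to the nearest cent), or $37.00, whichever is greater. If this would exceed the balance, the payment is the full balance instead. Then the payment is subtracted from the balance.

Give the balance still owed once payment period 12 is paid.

Payment period 1: opening $428.55; payment $37.00; balance $391.55
Payment period 2: opening $391.55; payment $37.00; balance $354.55
Payment period 3: opening $354.55; payment $37.00; balance $317.55
Payment period 4: opening $317.55; payment $37.00; balance $280.55
Payment period 5: opening $280.55; payment $37.00; balance $243.55
Payment period 6: opening $243.55; payment $37.00; balance $206.55
Payment period 7: opening $206.55; payment $37.00; balance $169.55
Payment period 8: opening $169.55; payment $37.00; balance $132.55
Payment period 9: opening $132.55; payment $37.00; balance $95.55
Payment period 10: opening $95.55; payment $37.00; balance $58.55
Payment period 11: opening $58.55; payment $37.00; balance $21.55
Payment period 12: opening $21.55; payment $21.55; balance $0.00

$0.00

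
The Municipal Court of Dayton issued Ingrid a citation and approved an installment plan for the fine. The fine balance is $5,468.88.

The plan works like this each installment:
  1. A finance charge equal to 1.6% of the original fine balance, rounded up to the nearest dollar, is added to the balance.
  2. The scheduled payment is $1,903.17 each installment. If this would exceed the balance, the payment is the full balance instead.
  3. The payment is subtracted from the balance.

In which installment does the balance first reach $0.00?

Installment 1: $5,468.88 +$88.00 interest = $5,556.88; pay $1,903.17 → $3,653.71
Installment 2: $3,653.71 +$88.00 interest = $3,741.71; pay $1,903.17 → $1,838.54
Installment 3: $1,838.54 +$88.00 interest = $1,926.54; pay $1,903.17 → $23.37
Installment 4: $23.37 +$88.00 interest = $111.37; pay $111.37 → $0.00
Balance reaches $0.00 in installment 4.

4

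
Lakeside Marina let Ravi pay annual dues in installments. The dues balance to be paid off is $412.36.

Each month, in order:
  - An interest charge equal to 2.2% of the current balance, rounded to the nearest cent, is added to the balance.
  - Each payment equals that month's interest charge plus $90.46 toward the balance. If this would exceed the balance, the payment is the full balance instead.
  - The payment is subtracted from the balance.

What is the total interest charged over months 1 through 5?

$25.45

# | Opening | Interest | Payment | End bal
1 | $412.36 | $9.07 | $99.53 | $321.90
2 | $321.90 | $7.08 | $97.54 | $231.44
3 | $231.44 | $5.09 | $95.55 | $140.98
4 | $140.98 | $3.10 | $93.56 | $50.52
5 | $50.52 | $1.11 | $51.63 | $0.00
Total interest: $9.07 + $7.08 + $5.09 + $3.10 + $1.11 = $25.45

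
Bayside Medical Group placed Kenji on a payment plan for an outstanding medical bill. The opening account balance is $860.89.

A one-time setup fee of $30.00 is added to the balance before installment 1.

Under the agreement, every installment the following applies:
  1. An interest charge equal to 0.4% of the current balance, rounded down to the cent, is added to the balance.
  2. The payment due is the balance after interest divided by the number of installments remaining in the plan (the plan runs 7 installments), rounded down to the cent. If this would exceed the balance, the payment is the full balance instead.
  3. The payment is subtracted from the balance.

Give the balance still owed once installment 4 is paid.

$387.96

Installment 1: opening $890.89; interest $3.56 → $894.45; payment $127.77; balance $766.68
Installment 2: opening $766.68; interest $3.06 → $769.74; payment $128.29; balance $641.45
Installment 3: opening $641.45; interest $2.56 → $644.01; payment $128.80; balance $515.21
Installment 4: opening $515.21; interest $2.06 → $517.27; payment $129.31; balance $387.96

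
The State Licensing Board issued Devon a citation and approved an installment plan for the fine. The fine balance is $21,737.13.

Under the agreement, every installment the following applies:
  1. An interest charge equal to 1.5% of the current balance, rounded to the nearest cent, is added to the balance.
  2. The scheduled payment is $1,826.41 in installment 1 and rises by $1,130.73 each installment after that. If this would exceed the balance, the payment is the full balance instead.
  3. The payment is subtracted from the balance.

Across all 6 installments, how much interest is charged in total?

$1,268.88

Installment 1: opening $21,737.13; interest $326.06 → $22,063.19; payment $1,826.41; balance $20,236.78
Installment 2: opening $20,236.78; interest $303.55 → $20,540.33; payment $2,957.14; balance $17,583.19
Installment 3: opening $17,583.19; interest $263.75 → $17,846.94; payment $4,087.87; balance $13,759.07
Installment 4: opening $13,759.07; interest $206.39 → $13,965.46; payment $5,218.60; balance $8,746.86
Installment 5: opening $8,746.86; interest $131.20 → $8,878.06; payment $6,349.33; balance $2,528.73
Installment 6: opening $2,528.73; interest $37.93 → $2,566.66; payment $2,566.66; balance $0.00
Total interest: $326.06 + $303.55 + $263.75 + $206.39 + $131.20 + $37.93 = $1,268.88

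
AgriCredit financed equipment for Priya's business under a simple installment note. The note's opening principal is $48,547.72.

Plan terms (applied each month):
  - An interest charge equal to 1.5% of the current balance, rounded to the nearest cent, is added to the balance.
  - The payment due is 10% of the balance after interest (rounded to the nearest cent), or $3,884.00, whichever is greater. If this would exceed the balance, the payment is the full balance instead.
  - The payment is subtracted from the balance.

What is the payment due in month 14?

$1,400.53

Month 1: opening $48,547.72; interest $728.22 → $49,275.94; payment $4,927.59; balance $44,348.35
Month 2: opening $44,348.35; interest $665.23 → $45,013.58; payment $4,501.36; balance $40,512.22
Month 3: opening $40,512.22; interest $607.68 → $41,119.90; payment $4,111.99; balance $37,007.91
Month 4: opening $37,007.91; interest $555.12 → $37,563.03; payment $3,884.00; balance $33,679.03
Month 5: opening $33,679.03; interest $505.19 → $34,184.22; payment $3,884.00; balance $30,300.22
Month 6: opening $30,300.22; interest $454.50 → $30,754.72; payment $3,884.00; balance $26,870.72
Month 7: opening $26,870.72; interest $403.06 → $27,273.78; payment $3,884.00; balance $23,389.78
Month 8: opening $23,389.78; interest $350.85 → $23,740.63; payment $3,884.00; balance $19,856.63
Month 9: opening $19,856.63; interest $297.85 → $20,154.48; payment $3,884.00; balance $16,270.48
Month 10: opening $16,270.48; interest $244.06 → $16,514.54; payment $3,884.00; balance $12,630.54
Month 11: opening $12,630.54; interest $189.46 → $12,820.00; payment $3,884.00; balance $8,936.00
Month 12: opening $8,936.00; interest $134.04 → $9,070.04; payment $3,884.00; balance $5,186.04
Month 13: opening $5,186.04; interest $77.79 → $5,263.83; payment $3,884.00; balance $1,379.83
Month 14: opening $1,379.83; interest $20.70 → $1,400.53; payment $1,400.53; balance $0.00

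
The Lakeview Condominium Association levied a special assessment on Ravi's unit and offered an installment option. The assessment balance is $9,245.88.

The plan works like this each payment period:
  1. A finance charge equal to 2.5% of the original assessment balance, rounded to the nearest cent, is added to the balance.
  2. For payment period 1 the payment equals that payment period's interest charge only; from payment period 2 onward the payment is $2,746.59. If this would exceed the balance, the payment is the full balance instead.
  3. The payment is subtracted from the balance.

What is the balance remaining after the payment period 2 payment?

$6,730.44

Payment period 1: opening $9,245.88; interest $231.15 → $9,477.03; payment $231.15; balance $9,245.88
Payment period 2: opening $9,245.88; interest $231.15 → $9,477.03; payment $2,746.59; balance $6,730.44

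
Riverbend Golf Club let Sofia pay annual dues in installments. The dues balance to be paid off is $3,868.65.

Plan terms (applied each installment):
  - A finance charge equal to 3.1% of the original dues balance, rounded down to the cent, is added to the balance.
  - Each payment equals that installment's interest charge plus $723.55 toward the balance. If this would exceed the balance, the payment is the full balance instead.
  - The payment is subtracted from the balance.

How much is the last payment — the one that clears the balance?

$370.82

Installment 1: opening $3,868.65; interest $119.92 → $3,988.57; payment $843.47; balance $3,145.10
Installment 2: opening $3,145.10; interest $119.92 → $3,265.02; payment $843.47; balance $2,421.55
Installment 3: opening $2,421.55; interest $119.92 → $2,541.47; payment $843.47; balance $1,698.00
Installment 4: opening $1,698.00; interest $119.92 → $1,817.92; payment $843.47; balance $974.45
Installment 5: opening $974.45; interest $119.92 → $1,094.37; payment $843.47; balance $250.90
Installment 6: opening $250.90; interest $119.92 → $370.82; payment $370.82; balance $0.00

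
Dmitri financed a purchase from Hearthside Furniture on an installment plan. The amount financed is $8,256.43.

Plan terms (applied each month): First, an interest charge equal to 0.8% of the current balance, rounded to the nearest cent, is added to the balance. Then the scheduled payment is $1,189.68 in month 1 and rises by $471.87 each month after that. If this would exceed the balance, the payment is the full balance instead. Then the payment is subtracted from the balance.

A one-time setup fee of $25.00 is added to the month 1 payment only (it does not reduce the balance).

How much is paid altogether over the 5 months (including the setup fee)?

Month 1: opening $8,256.43; interest $66.05 → $8,322.48; payment $1,189.68 (+ $25.00 fee); balance $7,132.80
Month 2: opening $7,132.80; interest $57.06 → $7,189.86; payment $1,661.55; balance $5,528.31
Month 3: opening $5,528.31; interest $44.23 → $5,572.54; payment $2,133.42; balance $3,439.12
Month 4: opening $3,439.12; interest $27.51 → $3,466.63; payment $2,605.29; balance $861.34
Month 5: opening $861.34; interest $6.89 → $868.23; payment $868.23; balance $0.00
Total paid: $8,483.17

$8,483.17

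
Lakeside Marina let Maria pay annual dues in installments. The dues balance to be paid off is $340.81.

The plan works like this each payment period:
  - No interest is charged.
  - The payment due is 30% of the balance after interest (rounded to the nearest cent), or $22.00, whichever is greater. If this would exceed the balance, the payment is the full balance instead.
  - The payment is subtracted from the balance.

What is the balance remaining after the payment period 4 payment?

$81.83

# | Opening | Payment | End bal
1 | $340.81 | $102.24 | $238.57
2 | $238.57 | $71.57 | $167.00
3 | $167.00 | $50.10 | $116.90
4 | $116.90 | $35.07 | $81.83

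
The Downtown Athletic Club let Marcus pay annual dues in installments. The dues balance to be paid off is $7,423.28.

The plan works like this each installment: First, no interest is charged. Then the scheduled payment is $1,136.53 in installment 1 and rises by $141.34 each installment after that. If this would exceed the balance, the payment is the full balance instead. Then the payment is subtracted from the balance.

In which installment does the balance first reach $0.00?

Installment 1: opening $7,423.28; payment $1,136.53; balance $6,286.75
Installment 2: opening $6,286.75; payment $1,277.87; balance $5,008.88
Installment 3: opening $5,008.88; payment $1,419.21; balance $3,589.67
Installment 4: opening $3,589.67; payment $1,560.55; balance $2,029.12
Installment 5: opening $2,029.12; payment $1,701.89; balance $327.23
Installment 6: opening $327.23; payment $327.23; balance $0.00
Balance reaches $0.00 in installment 6.

6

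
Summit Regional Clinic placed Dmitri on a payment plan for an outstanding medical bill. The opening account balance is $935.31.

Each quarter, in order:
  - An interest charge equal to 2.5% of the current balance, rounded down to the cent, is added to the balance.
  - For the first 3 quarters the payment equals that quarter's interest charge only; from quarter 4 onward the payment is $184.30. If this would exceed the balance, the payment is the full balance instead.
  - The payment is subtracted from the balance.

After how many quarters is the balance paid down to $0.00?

Quarter 1: opening $935.31; interest $23.38 → $958.69; payment $23.38; balance $935.31
Quarter 2: opening $935.31; interest $23.38 → $958.69; payment $23.38; balance $935.31
Quarter 3: opening $935.31; interest $23.38 → $958.69; payment $23.38; balance $935.31
Quarter 4: opening $935.31; interest $23.38 → $958.69; payment $184.30; balance $774.39
Quarter 5: opening $774.39; interest $19.35 → $793.74; payment $184.30; balance $609.44
Quarter 6: opening $609.44; interest $15.23 → $624.67; payment $184.30; balance $440.37
Quarter 7: opening $440.37; interest $11.00 → $451.37; payment $184.30; balance $267.07
Quarter 8: opening $267.07; interest $6.67 → $273.74; payment $184.30; balance $89.44
Quarter 9: opening $89.44; interest $2.23 → $91.67; payment $91.67; balance $0.00
Balance reaches $0.00 in quarter 9.

9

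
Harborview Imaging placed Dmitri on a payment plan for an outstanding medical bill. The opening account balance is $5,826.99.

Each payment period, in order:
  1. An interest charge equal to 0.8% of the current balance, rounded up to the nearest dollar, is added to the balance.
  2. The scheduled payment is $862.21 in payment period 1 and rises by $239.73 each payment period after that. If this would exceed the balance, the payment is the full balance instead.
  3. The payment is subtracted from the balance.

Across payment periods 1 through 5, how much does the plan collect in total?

Payment period 1: opening $5,826.99; interest $47.00 → $5,873.99; payment $862.21; balance $5,011.78
Payment period 2: opening $5,011.78; interest $41.00 → $5,052.78; payment $1,101.94; balance $3,950.84
Payment period 3: opening $3,950.84; interest $32.00 → $3,982.84; payment $1,341.67; balance $2,641.17
Payment period 4: opening $2,641.17; interest $22.00 → $2,663.17; payment $1,581.40; balance $1,081.77
Payment period 5: opening $1,081.77; interest $9.00 → $1,090.77; payment $1,090.77; balance $0.00
Total paid: $5,977.99

$5,977.99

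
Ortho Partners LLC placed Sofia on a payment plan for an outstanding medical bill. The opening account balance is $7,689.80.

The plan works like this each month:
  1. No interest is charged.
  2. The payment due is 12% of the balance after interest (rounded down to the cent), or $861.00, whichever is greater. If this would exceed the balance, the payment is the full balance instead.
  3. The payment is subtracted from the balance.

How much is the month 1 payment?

$922.77

Month 1: opening $7,689.80; payment $922.77; balance $6,767.03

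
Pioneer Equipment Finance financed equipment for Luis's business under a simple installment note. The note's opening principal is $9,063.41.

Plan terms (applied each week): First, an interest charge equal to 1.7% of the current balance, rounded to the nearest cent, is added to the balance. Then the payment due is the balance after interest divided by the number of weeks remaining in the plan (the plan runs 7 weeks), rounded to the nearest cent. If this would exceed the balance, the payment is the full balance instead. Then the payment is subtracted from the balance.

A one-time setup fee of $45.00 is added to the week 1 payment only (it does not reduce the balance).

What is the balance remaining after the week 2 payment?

$6,695.85

Week 1: $9,063.41 +$154.08 interest = $9,217.49; pay $1,316.78 (+ $45.00 fee) → $7,900.71
Week 2: $7,900.71 +$134.31 interest = $8,035.02; pay $1,339.17 → $6,695.85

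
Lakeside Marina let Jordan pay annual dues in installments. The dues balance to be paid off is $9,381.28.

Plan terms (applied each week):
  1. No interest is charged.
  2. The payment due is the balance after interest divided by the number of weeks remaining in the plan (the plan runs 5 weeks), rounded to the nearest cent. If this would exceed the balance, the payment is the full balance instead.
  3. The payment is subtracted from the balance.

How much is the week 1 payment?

$1,876.26

Week 1: $9,381.28 − $1,876.26 → $7,505.02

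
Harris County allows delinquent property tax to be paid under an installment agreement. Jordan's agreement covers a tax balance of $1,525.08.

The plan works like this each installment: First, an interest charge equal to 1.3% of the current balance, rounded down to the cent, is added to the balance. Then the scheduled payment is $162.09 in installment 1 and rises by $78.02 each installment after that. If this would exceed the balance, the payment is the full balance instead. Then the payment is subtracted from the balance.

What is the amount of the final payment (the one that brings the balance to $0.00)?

$4.63

# | Opening | Interest | Payment | End bal
1 | $1,525.08 | $19.82 | $162.09 | $1,382.81
2 | $1,382.81 | $17.97 | $240.11 | $1,160.67
3 | $1,160.67 | $15.08 | $318.13 | $857.62
4 | $857.62 | $11.14 | $396.15 | $472.61
5 | $472.61 | $6.14 | $474.17 | $4.58
6 | $4.58 | $0.05 | $4.63 | $0.00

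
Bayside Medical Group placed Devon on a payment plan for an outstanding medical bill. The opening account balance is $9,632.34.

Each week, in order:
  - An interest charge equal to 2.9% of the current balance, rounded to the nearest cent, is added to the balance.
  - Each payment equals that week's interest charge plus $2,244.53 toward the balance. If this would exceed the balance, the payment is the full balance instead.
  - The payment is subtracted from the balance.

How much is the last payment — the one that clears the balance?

Week 1: $9,632.34 +$279.34 interest = $9,911.68; pay $2,523.87 → $7,387.81
Week 2: $7,387.81 +$214.25 interest = $7,602.06; pay $2,458.78 → $5,143.28
Week 3: $5,143.28 +$149.16 interest = $5,292.44; pay $2,393.69 → $2,898.75
Week 4: $2,898.75 +$84.06 interest = $2,982.81; pay $2,328.59 → $654.22
Week 5: $654.22 +$18.97 interest = $673.19; pay $673.19 → $0.00

$673.19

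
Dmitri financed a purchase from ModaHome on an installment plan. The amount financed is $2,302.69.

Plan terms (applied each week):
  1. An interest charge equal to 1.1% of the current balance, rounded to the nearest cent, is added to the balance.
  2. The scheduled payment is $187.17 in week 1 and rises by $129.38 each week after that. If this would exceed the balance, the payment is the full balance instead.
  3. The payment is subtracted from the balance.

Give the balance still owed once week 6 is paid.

$0.00

Week 1: $2,302.69 +$25.33 interest = $2,328.02; pay $187.17 → $2,140.85
Week 2: $2,140.85 +$23.55 interest = $2,164.40; pay $316.55 → $1,847.85
Week 3: $1,847.85 +$20.33 interest = $1,868.18; pay $445.93 → $1,422.25
Week 4: $1,422.25 +$15.64 interest = $1,437.89; pay $575.31 → $862.58
Week 5: $862.58 +$9.49 interest = $872.07; pay $704.69 → $167.38
Week 6: $167.38 +$1.84 interest = $169.22; pay $169.22 → $0.00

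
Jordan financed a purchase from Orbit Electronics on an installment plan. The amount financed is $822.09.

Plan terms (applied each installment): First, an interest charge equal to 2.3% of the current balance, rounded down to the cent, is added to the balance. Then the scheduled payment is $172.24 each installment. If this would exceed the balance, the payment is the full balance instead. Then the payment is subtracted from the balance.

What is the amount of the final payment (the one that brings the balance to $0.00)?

Installment 1: opening $822.09; interest $18.90 → $840.99; payment $172.24; balance $668.75
Installment 2: opening $668.75; interest $15.38 → $684.13; payment $172.24; balance $511.89
Installment 3: opening $511.89; interest $11.77 → $523.66; payment $172.24; balance $351.42
Installment 4: opening $351.42; interest $8.08 → $359.50; payment $172.24; balance $187.26
Installment 5: opening $187.26; interest $4.30 → $191.56; payment $172.24; balance $19.32
Installment 6: opening $19.32; interest $0.44 → $19.76; payment $19.76; balance $0.00

$19.76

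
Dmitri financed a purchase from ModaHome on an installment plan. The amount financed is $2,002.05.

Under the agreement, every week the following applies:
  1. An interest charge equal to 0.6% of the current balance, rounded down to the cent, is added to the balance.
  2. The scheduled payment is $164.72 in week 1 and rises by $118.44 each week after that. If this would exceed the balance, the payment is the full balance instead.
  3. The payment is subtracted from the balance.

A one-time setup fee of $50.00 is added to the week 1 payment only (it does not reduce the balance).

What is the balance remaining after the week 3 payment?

$1,185.13

# | Opening | Interest | Payment | Fee | End bal
1 | $2,002.05 | $12.01 | $164.72 | $50.00 | $1,849.34
2 | $1,849.34 | $11.09 | $283.16 | — | $1,577.27
3 | $1,577.27 | $9.46 | $401.60 | — | $1,185.13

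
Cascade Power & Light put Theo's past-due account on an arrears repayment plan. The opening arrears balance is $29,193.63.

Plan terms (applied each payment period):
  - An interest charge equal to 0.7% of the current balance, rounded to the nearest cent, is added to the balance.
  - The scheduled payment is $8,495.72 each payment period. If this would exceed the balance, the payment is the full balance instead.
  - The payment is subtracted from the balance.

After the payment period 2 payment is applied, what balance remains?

# | Opening | Interest | Payment | End bal
1 | $29,193.63 | $204.36 | $8,495.72 | $20,902.27
2 | $20,902.27 | $146.32 | $8,495.72 | $12,552.87

$12,552.87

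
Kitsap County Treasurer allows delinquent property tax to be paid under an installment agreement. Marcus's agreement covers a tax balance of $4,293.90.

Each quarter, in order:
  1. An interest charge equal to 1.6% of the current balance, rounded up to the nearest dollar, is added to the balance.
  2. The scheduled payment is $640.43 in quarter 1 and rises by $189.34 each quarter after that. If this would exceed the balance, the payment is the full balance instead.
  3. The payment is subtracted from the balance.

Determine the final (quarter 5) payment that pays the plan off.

Quarter 1: $4,293.90 +$69.00 interest = $4,362.90; pay $640.43 → $3,722.47
Quarter 2: $3,722.47 +$60.00 interest = $3,782.47; pay $829.77 → $2,952.70
Quarter 3: $2,952.70 +$48.00 interest = $3,000.70; pay $1,019.11 → $1,981.59
Quarter 4: $1,981.59 +$32.00 interest = $2,013.59; pay $1,208.45 → $805.14
Quarter 5: $805.14 +$13.00 interest = $818.14; pay $818.14 → $0.00

$818.14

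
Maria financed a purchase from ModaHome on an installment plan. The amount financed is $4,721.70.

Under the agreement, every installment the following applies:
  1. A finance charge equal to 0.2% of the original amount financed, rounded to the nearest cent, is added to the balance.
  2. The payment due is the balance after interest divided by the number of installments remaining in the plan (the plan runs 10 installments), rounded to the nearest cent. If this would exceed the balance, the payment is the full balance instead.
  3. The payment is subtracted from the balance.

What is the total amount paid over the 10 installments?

$4,816.10

Installment 1: opening $4,721.70; interest $9.44 → $4,731.14; payment $473.11; balance $4,258.03
Installment 2: opening $4,258.03; interest $9.44 → $4,267.47; payment $474.16; balance $3,793.31
Installment 3: opening $3,793.31; interest $9.44 → $3,802.75; payment $475.34; balance $3,327.41
Installment 4: opening $3,327.41; interest $9.44 → $3,336.85; payment $476.69; balance $2,860.16
Installment 5: opening $2,860.16; interest $9.44 → $2,869.60; payment $478.27; balance $2,391.33
Installment 6: opening $2,391.33; interest $9.44 → $2,400.77; payment $480.15; balance $1,920.62
Installment 7: opening $1,920.62; interest $9.44 → $1,930.06; payment $482.52; balance $1,447.54
Installment 8: opening $1,447.54; interest $9.44 → $1,456.98; payment $485.66; balance $971.32
Installment 9: opening $971.32; interest $9.44 → $980.76; payment $490.38; balance $490.38
Installment 10: opening $490.38; interest $9.44 → $499.82; payment $499.82; balance $0.00
Total paid: $4,816.10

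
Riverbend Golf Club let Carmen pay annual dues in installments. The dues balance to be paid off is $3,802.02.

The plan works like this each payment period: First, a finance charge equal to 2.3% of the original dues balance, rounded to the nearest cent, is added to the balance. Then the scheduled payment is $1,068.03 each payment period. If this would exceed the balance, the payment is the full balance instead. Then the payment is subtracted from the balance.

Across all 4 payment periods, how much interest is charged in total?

Payment period 1: opening $3,802.02; interest $87.45 → $3,889.47; payment $1,068.03; balance $2,821.44
Payment period 2: opening $2,821.44; interest $87.45 → $2,908.89; payment $1,068.03; balance $1,840.86
Payment period 3: opening $1,840.86; interest $87.45 → $1,928.31; payment $1,068.03; balance $860.28
Payment period 4: opening $860.28; interest $87.45 → $947.73; payment $947.73; balance $0.00
Total interest: $87.45 + $87.45 + $87.45 + $87.45 = $349.80

$349.80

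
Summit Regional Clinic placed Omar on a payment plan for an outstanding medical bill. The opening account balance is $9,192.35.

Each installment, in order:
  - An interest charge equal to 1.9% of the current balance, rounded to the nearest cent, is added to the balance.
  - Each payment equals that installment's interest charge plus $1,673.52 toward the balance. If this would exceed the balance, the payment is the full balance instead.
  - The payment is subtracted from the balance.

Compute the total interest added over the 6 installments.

# | Opening | Interest | Payment | End bal
1 | $9,192.35 | $174.65 | $1,848.17 | $7,518.83
2 | $7,518.83 | $142.86 | $1,816.38 | $5,845.31
3 | $5,845.31 | $111.06 | $1,784.58 | $4,171.79
4 | $4,171.79 | $79.26 | $1,752.78 | $2,498.27
5 | $2,498.27 | $47.47 | $1,720.99 | $824.75
6 | $824.75 | $15.67 | $840.42 | $0.00
Total interest: $174.65 + $142.86 + $111.06 + $79.26 + $47.47 + $15.67 = $570.97

$570.97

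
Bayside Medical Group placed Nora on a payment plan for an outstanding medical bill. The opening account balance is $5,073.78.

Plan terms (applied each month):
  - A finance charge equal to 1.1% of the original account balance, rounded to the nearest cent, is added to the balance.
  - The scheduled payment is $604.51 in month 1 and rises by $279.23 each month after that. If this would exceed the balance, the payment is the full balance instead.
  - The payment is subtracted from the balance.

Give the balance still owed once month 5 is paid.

# | Opening | Interest | Payment | End bal
1 | $5,073.78 | $55.81 | $604.51 | $4,525.08
2 | $4,525.08 | $55.81 | $883.74 | $3,697.15
3 | $3,697.15 | $55.81 | $1,162.97 | $2,589.99
4 | $2,589.99 | $55.81 | $1,442.20 | $1,203.60
5 | $1,203.60 | $55.81 | $1,259.41 | $0.00

$0.00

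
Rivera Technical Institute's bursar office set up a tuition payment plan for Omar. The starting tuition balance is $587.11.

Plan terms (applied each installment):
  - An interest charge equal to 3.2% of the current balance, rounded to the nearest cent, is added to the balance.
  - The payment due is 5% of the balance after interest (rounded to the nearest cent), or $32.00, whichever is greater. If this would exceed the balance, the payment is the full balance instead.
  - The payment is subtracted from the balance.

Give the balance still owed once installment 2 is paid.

Installment 1: opening $587.11; interest $18.79 → $605.90; payment $32.00; balance $573.90
Installment 2: opening $573.90; interest $18.36 → $592.26; payment $32.00; balance $560.26

$560.26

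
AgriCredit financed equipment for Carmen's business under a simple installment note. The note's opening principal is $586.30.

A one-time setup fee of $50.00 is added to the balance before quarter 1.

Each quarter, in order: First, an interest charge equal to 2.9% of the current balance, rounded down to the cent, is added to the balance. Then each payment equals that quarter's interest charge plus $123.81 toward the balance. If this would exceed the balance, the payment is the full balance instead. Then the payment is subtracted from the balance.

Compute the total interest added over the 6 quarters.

# | Opening | Interest | Payment | End bal
1 | $636.30 | $18.45 | $142.26 | $512.49
2 | $512.49 | $14.86 | $138.67 | $388.68
3 | $388.68 | $11.27 | $135.08 | $264.87
4 | $264.87 | $7.68 | $131.49 | $141.06
5 | $141.06 | $4.09 | $127.90 | $17.25
6 | $17.25 | $0.50 | $17.75 | $0.00
Total interest: $18.45 + $14.86 + $11.27 + $7.68 + $4.09 + $0.50 = $56.85

$56.85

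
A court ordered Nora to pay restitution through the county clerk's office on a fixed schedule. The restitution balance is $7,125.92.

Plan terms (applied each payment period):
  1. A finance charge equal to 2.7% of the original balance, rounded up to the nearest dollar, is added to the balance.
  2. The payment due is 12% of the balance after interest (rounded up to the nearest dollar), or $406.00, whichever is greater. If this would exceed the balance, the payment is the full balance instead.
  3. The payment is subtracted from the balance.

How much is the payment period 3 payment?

$724.00

# | Opening | Interest | Payment | End bal
1 | $7,125.92 | $193.00 | $879.00 | $6,439.92
2 | $6,439.92 | $193.00 | $796.00 | $5,836.92
3 | $5,836.92 | $193.00 | $724.00 | $5,305.92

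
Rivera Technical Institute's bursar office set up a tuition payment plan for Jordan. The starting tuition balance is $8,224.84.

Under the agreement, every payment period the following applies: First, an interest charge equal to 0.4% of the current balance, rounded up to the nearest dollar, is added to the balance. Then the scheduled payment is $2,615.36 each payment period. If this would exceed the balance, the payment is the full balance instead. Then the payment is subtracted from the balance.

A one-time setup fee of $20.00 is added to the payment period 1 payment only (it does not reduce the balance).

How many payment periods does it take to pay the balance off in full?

4

Payment period 1: opening $8,224.84; interest $33.00 → $8,257.84; payment $2,615.36 (+ $20.00 fee); balance $5,642.48
Payment period 2: opening $5,642.48; interest $23.00 → $5,665.48; payment $2,615.36; balance $3,050.12
Payment period 3: opening $3,050.12; interest $13.00 → $3,063.12; payment $2,615.36; balance $447.76
Payment period 4: opening $447.76; interest $2.00 → $449.76; payment $449.76; balance $0.00
Balance reaches $0.00 in payment period 4.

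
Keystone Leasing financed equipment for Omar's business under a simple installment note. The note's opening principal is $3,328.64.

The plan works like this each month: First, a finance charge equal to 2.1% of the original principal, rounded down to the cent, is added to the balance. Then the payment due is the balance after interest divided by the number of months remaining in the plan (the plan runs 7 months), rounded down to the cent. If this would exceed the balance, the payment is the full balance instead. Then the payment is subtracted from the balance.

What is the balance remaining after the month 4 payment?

Month 1: opening $3,328.64; interest $69.90 → $3,398.54; payment $485.50; balance $2,913.04
Month 2: opening $2,913.04; interest $69.90 → $2,982.94; payment $497.15; balance $2,485.79
Month 3: opening $2,485.79; interest $69.90 → $2,555.69; payment $511.13; balance $2,044.56
Month 4: opening $2,044.56; interest $69.90 → $2,114.46; payment $528.61; balance $1,585.85

$1,585.85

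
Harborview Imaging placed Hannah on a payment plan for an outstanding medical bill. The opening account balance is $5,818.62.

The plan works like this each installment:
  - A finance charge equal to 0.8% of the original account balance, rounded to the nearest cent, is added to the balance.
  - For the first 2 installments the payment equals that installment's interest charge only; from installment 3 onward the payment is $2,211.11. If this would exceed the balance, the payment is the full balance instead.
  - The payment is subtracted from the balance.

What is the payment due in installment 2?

$46.55

# | Opening | Interest | Payment | End bal
1 | $5,818.62 | $46.55 | $46.55 | $5,818.62
2 | $5,818.62 | $46.55 | $46.55 | $5,818.62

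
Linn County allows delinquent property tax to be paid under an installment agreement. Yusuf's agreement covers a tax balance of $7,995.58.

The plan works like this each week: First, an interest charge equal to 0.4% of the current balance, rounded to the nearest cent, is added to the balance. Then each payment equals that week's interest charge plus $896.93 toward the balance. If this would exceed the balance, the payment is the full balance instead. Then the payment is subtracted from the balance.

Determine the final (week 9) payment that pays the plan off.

Week 1: opening $7,995.58; interest $31.98 → $8,027.56; payment $928.91; balance $7,098.65
Week 2: opening $7,098.65; interest $28.39 → $7,127.04; payment $925.32; balance $6,201.72
Week 3: opening $6,201.72; interest $24.81 → $6,226.53; payment $921.74; balance $5,304.79
Week 4: opening $5,304.79; interest $21.22 → $5,326.01; payment $918.15; balance $4,407.86
Week 5: opening $4,407.86; interest $17.63 → $4,425.49; payment $914.56; balance $3,510.93
Week 6: opening $3,510.93; interest $14.04 → $3,524.97; payment $910.97; balance $2,614.00
Week 7: opening $2,614.00; interest $10.46 → $2,624.46; payment $907.39; balance $1,717.07
Week 8: opening $1,717.07; interest $6.87 → $1,723.94; payment $903.80; balance $820.14
Week 9: opening $820.14; interest $3.28 → $823.42; payment $823.42; balance $0.00

$823.42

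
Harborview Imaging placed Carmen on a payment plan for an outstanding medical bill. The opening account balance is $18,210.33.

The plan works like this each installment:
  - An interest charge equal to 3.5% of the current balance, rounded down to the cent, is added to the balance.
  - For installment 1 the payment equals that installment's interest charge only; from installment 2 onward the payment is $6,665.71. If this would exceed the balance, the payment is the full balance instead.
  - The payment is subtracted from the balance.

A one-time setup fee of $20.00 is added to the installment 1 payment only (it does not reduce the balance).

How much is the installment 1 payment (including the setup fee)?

Installment 1: opening $18,210.33; interest $637.36 → $18,847.69; payment $637.36 (+ $20.00 fee); balance $18,210.33

$657.36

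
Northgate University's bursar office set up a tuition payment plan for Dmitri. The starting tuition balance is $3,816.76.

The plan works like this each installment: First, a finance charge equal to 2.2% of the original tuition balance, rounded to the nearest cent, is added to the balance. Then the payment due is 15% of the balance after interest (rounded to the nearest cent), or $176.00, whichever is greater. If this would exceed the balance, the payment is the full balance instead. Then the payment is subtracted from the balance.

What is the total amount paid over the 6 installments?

Installment 1: $3,816.76 +$83.97 interest = $3,900.73; pay $585.11 → $3,315.62
Installment 2: $3,315.62 +$83.97 interest = $3,399.59; pay $509.94 → $2,889.65
Installment 3: $2,889.65 +$83.97 interest = $2,973.62; pay $446.04 → $2,527.58
Installment 4: $2,527.58 +$83.97 interest = $2,611.55; pay $391.73 → $2,219.82
Installment 5: $2,219.82 +$83.97 interest = $2,303.79; pay $345.57 → $1,958.22
Installment 6: $1,958.22 +$83.97 interest = $2,042.19; pay $306.33 → $1,735.86
Total paid: $2,584.72

$2,584.72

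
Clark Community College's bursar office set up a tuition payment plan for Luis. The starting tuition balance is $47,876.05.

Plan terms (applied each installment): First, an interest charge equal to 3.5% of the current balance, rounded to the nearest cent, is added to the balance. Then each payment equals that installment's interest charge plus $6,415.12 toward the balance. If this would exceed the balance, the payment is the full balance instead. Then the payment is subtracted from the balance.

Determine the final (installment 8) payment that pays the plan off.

$3,074.17

Installment 1: $47,876.05 +$1,675.66 interest = $49,551.71; pay $8,090.78 → $41,460.93
Installment 2: $41,460.93 +$1,451.13 interest = $42,912.06; pay $7,866.25 → $35,045.81
Installment 3: $35,045.81 +$1,226.60 interest = $36,272.41; pay $7,641.72 → $28,630.69
Installment 4: $28,630.69 +$1,002.07 interest = $29,632.76; pay $7,417.19 → $22,215.57
Installment 5: $22,215.57 +$777.54 interest = $22,993.11; pay $7,192.66 → $15,800.45
Installment 6: $15,800.45 +$553.02 interest = $16,353.47; pay $6,968.14 → $9,385.33
Installment 7: $9,385.33 +$328.49 interest = $9,713.82; pay $6,743.61 → $2,970.21
Installment 8: $2,970.21 +$103.96 interest = $3,074.17; pay $3,074.17 → $0.00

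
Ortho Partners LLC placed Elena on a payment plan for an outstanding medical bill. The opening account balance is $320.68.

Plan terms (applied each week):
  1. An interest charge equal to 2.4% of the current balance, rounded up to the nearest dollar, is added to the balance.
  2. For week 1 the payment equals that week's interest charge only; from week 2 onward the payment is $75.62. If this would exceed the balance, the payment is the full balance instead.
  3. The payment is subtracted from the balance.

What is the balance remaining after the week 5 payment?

$41.20

Week 1: $320.68 +$8.00 interest = $328.68; pay $8.00 → $320.68
Week 2: $320.68 +$8.00 interest = $328.68; pay $75.62 → $253.06
Week 3: $253.06 +$7.00 interest = $260.06; pay $75.62 → $184.44
Week 4: $184.44 +$5.00 interest = $189.44; pay $75.62 → $113.82
Week 5: $113.82 +$3.00 interest = $116.82; pay $75.62 → $41.20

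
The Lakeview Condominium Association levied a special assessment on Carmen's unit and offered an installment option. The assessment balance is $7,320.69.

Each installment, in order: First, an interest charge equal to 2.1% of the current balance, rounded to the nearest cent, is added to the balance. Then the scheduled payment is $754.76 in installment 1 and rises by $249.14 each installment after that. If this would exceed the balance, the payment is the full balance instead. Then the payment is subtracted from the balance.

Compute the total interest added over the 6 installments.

$621.38

# | Opening | Interest | Payment | End bal
1 | $7,320.69 | $153.73 | $754.76 | $6,719.66
2 | $6,719.66 | $141.11 | $1,003.90 | $5,856.87
3 | $5,856.87 | $122.99 | $1,253.04 | $4,726.82
4 | $4,726.82 | $99.26 | $1,502.18 | $3,323.90
5 | $3,323.90 | $69.80 | $1,751.32 | $1,642.38
6 | $1,642.38 | $34.49 | $1,676.87 | $0.00
Total interest: $153.73 + $141.11 + $122.99 + $99.26 + $69.80 + $34.49 = $621.38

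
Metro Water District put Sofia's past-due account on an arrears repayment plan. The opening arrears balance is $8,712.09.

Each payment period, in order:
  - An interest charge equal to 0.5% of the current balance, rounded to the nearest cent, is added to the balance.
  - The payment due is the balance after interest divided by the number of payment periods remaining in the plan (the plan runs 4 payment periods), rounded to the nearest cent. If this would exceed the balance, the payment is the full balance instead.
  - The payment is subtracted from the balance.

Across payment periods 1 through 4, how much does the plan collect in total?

Payment period 1: $8,712.09 +$43.56 interest = $8,755.65; pay $2,188.91 → $6,566.74
Payment period 2: $6,566.74 +$32.83 interest = $6,599.57; pay $2,199.86 → $4,399.71
Payment period 3: $4,399.71 +$22.00 interest = $4,421.71; pay $2,210.86 → $2,210.85
Payment period 4: $2,210.85 +$11.05 interest = $2,221.90; pay $2,221.90 → $0.00
Total paid: $8,821.53

$8,821.53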